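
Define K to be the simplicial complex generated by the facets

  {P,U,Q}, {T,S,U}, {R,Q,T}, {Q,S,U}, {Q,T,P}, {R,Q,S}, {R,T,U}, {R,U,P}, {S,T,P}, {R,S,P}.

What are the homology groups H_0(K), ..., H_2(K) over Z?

K has 6 vertices, 15 edges, 10 triangles.
rank ∂_0 = 0, rank ∂_1 = 5 ⇒ b_0 = 6 − 0 − 5 = 1; all invariant factors of ∂_1 are 1 so no torsion. So H_0 = Z.
rank ∂_1 = 5, rank ∂_2 = 10 ⇒ b_1 = 15 − 5 − 10 = 0; ∂_2 has invariant factor(s) [2] giving torsion. So H_1 = Z/2Z.
rank ∂_2 = 10, rank ∂_3 = 0 ⇒ b_2 = 10 − 10 − 0 = 0. So H_2 = 0.

H_0 = Z,  H_1 = Z/2Z,  H_2 = 0.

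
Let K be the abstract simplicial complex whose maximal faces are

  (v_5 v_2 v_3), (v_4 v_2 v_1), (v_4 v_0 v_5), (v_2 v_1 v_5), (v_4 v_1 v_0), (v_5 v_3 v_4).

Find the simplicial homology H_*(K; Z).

Order the vertices as v_0 < v_1 < v_2 < v_3 < v_4 < v_5. Listing each simplex with vertices in this order, K has dimension 2 with simplices:

  0-simplices (6): [v_0], [v_1], [v_2], [v_3], [v_4], [v_5]
  1-simplices (12): [v_0,v_1], [v_0,v_4], [v_0,v_5], [v_1,v_2], [v_1,v_4], [v_1,v_5], [v_2,v_3], [v_2,v_4], [v_2,v_5], [v_3,v_4], [v_3,v_5], [v_4,v_5]
  2-simplices (6): [v_0,v_1,v_4], [v_0,v_4,v_5], [v_1,v_2,v_4], [v_1,v_2,v_5], [v_2,v_3,v_5], [v_3,v_4,v_5]

giving chain groups C_0 ≅ Z^6, C_1 ≅ Z^12, C_2 ≅ Z^6.

The boundary map ∂_1: C_1 → C_0 maps an edge to its endpoints' difference, ∂[p,q] = q − p. For instance
  ∂[v_0,v_5] = [v_5] − [v_0].
The resulting 6×12 matrix has rank 5, and its Smith normal form has invariant factors (1,1,1,1,1).

∂_2: C_2 → C_1 maps a triangle to the signed sum of its edges. For instance
  ∂[v_0,v_4,v_5] = [v_4,v_5] − [v_0,v_5] + [v_0,v_4],
  ∂[v_1,v_2,v_4] = [v_2,v_4] − [v_1,v_4] + [v_1,v_2].
As a 12×6 matrix over Z this has rank 6, with invariant factors (1,1,1,1,1,1).

Computing H_k = (kernel of ∂_k) / (image of ∂_{k+1}):

  H_0: rank C_0 − rank ∂_1 = 6 − 5 = 1, and the invariant factors of ∂_1 are all 1, so H_0 ≅ Z.
  H_1: rank ker ∂_1 − rank ∂_2 = (12 − 5) − 6 = 1, and the invariant factors of ∂_2 are all 1, so H_1 ≅ Z.
  H_2: rank ker ∂_2 − rank ∂_3 = (6 − 6) − 0 = 0, and there is no ∂_3, so H_2 ≅ 0.

H_0 ≅ Z,  H_1 ≅ Z,  H_2 = 0.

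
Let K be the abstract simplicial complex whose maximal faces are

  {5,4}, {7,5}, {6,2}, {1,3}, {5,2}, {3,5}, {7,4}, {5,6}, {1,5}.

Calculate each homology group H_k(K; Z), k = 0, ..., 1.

H_0 ≅ Z,  H_1 ≅ Z^3.

Take the total order 1 < 2 < 3 < 4 < 5 < 6 < 7 on the vertex set. Then K (dimension 1) consists of the simplices:

  0-simplices (7): [1], [2], [3], [4], [5], [6], [7]
  1-simplices (9): [1,3], [1,5], [2,5], [2,6], [3,5], [4,5], [4,7], [5,6], [5,7]

Hence C_0 ≅ Z^7, C_1 ≅ Z^9.

Boundary ∂_1: C_1 → C_0 sends each edge [p,q] (with p < q) to q − p. For instance
  ∂[4,7] = [7] − [4].
The 7×9 boundary matrix has rank 6 and Smith normal form diag(1,1,1,1,1,1).

Reading off H_k = ker ∂_k / im ∂_{k+1}:

  H_0: rank C_0 − rank ∂_1 = 7 − 6 = 1, and the invariant factors of ∂_1 are all 1, so H_0 = Z.
  H_1: rank ker ∂_1 − rank ∂_2 = (9 − 6) − 0 = 3, and there is no ∂_2, so H_1 = Z^3.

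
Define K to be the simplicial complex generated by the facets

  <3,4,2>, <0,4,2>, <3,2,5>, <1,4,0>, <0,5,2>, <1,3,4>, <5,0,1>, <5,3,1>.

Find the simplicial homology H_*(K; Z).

H_0 ≅ Z,  H_1 = 0,  H_2 ≅ Z.

We work with the vertex ordering 0 < 1 < 2 < 3 < 4 < 5. The simplices of K, each written with vertices in increasing order, are:

  0-simplices (6): [0], [1], [2], [3], [4], [5]
  1-simplices (12): [0,1], [0,2], [0,4], [0,5], [1,3], [1,4], [1,5], [2,3], [2,4], [2,5], [3,4], [3,5]
  2-simplices (8): [0,1,4], [0,1,5], [0,2,4], [0,2,5], [1,3,4], [1,3,5], [2,3,4], [2,3,5]

Hence C_0 ≅ Z^6, C_1 ≅ Z^12, C_2 ≅ Z^8.

∂_1: C_1 → C_0 maps an edge to its endpoints' difference, ∂[p,q] = q − p.
The 6×12 boundary matrix has rank 5 and Smith normal form diag(1,1,1,1,1).

The boundary map ∂_2: C_2 → C_1 maps a triangle to the signed sum of its edges. For instance
  ∂[2,3,5] = [3,5] − [2,5] + [2,3],
  ∂[1,3,4] = [3,4] − [1,4] + [1,3].
The resulting 12×8 matrix has rank 7, and its Smith normal form has invariant factors (1,1,1,1,1,1,1).

Now H_k = ker ∂_k / im ∂_{k+1}, so:

  H_0: rank C_0 − rank ∂_1 = 6 − 5 = 1, and the invariant factors of ∂_1 are all 1, so H_0 = Z.
  H_1: rank ker ∂_1 − rank ∂_2 = (12 − 5) − 7 = 0, and the invariant factors of ∂_2 are all 1, so H_1 = 0.
  H_2: rank ker ∂_2 − rank ∂_3 = (8 − 7) − 0 = 1, and there is no ∂_3, so H_2 = Z.

As a check, the Euler characteristic is 6 − 12 + 8 = 2, which agrees with 1 − 0 + 1 = 2.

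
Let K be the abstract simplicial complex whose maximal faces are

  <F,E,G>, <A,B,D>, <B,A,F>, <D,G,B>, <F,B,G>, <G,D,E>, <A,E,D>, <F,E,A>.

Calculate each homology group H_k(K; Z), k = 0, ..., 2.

H_0 ≅ Z,  H_1 = 0,  H_2 ≅ Z.

Fix the vertex order A < B < D < E < F < G and write every simplex with vertices in increasing order. Then dim K = 2 and the simplices of K are:

  0-simplices (6): A, B, D, E, F, G
  1-simplices (12): AB, AD, AE, AF, BD, BF, BG, DE, DG, EF, EG, FG
  2-simplices (8): ABD, ABF, ADE, AEF, BDG, BFG, DEG, EFG

giving chain groups C_0 ≅ Z^6, C_1 ≅ Z^12, C_2 ≅ Z^8.

∂_1: C_1 → C_0 maps an edge to its endpoints' difference, ∂[p,q] = q − p. For instance
  ∂AE = E − A.
The resulting 6×12 matrix has rank 5, and its Smith normal form has invariant factors (1,1,1,1,1).

The boundary map ∂_2: C_2 → C_1 acts by ∂[p,q,r] = [q,r] − [p,r] + [p,q]. For instance
  ∂ABF = BF − AF + AB,
  ∂BFG = FG − BG + BF.
As a 12×8 matrix over Z this has rank 7, with invariant factors (1,1,1,1,1,1,1).

Reading off H_k = ker ∂_k / im ∂_{k+1}:

  H_0: rank C_0 − rank ∂_1 = 6 − 5 = 1, and the invariant factors of ∂_1 are all 1, so H_0 = Z.
  H_1: rank ker ∂_1 − rank ∂_2 = (12 − 5) − 7 = 0, and the invariant factors of ∂_2 are all 1, so H_1 = 0.
  H_2: rank ker ∂_2 − rank ∂_3 = (8 − 7) − 0 = 1, and there is no ∂_3, so H_2 = Z.

(K is a triangulation of the 2-sphere S^2.)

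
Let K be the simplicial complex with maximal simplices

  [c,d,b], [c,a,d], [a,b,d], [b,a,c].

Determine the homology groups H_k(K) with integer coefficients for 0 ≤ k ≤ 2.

H_0 ≅ Z,  H_1 = 0,  H_2 ≅ Z.

K has 4 vertices, 6 edges, 4 triangles.
rank ∂_0 = 0, rank ∂_1 = 3 ⇒ b_0 = 4 − 0 − 3 = 1; all invariant factors of ∂_1 are 1 so no torsion. So H_0 = Z.
rank ∂_1 = 3, rank ∂_2 = 3 ⇒ b_1 = 6 − 3 − 3 = 0; all invariant factors of ∂_2 are 1 so no torsion. So H_1 = 0.
rank ∂_2 = 3, rank ∂_3 = 0 ⇒ b_2 = 4 − 3 − 0 = 1. So H_2 = Z.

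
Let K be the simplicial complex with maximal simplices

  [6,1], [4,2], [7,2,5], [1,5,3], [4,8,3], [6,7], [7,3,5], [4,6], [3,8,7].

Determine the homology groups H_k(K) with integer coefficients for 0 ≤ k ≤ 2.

H_0 = Z,  H_1 = Z^3,  H_2 = 0.

Order the vertices as 1 < 2 < 3 < 4 < 5 < 6 < 7 < 8. Listing each simplex with vertices in this order, K has dimension 2 with simplices:

  0-simplices (8): [1], [2], [3], [4], [5], [6], [7], [8]
  1-simplices (15): [1,3], [1,5], [1,6], [2,4], [2,5], [2,7], [3,4], [3,5], [3,7], [3,8], [4,6], [4,8], [5,7], [6,7], [7,8]
  2-simplices (5): [1,3,5], [2,5,7], [3,4,8], [3,5,7], [3,7,8]

so the chain groups are C_0 ≅ Z^8, C_1 ≅ Z^15, C_2 ≅ Z^5.

Boundary ∂_1: C_1 → C_0 sends each edge [p,q] (with p < q) to q − p. For instance
  ∂[1,3] = [3] − [1].
As a 8×15 matrix over Z this has rank 7, with invariant factors (1,1,1,1,1,1,1).

The boundary map ∂_2: C_2 → C_1 sends each 2-simplex [p,q,r] to [q,r] − [p,r] + [p,q]. For instance
  ∂[3,5,7] = [5,7] − [3,7] + [3,5],
  ∂[2,5,7] = [5,7] − [2,7] + [2,5].
The resulting 15×5 matrix has rank 5, and its Smith normal form has invariant factors (1,1,1,1,1).

From H_k ≅ ker(∂_k) / im(∂_{k+1}) we obtain:

  H_0: rank C_0 − rank ∂_1 = 8 − 7 = 1, and the invariant factors of ∂_1 are all 1, so H_0 = Z.
  H_1: rank ker ∂_1 − rank ∂_2 = (15 − 7) − 5 = 3, and the invariant factors of ∂_2 are all 1, so H_1 = Z^3.
  H_2: rank ker ∂_2 − rank ∂_3 = (5 − 5) − 0 = 0, and there is no ∂_3, so H_2 = 0.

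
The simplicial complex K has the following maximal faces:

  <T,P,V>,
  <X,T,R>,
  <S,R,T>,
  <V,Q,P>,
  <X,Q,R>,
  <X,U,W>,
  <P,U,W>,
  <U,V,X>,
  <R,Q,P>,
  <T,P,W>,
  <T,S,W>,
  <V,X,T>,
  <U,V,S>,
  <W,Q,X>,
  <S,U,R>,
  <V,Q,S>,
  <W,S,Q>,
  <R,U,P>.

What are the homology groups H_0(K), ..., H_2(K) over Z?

H_0 ≅ Z,  H_1 ≅ Z^2,  H_2 ≅ Z.

Order the vertices as P < Q < R < S < T < U < V < W < X. Listing each simplex with vertices in this order, K has dimension 2 with simplices:

  0-simplices (9): P, Q, R, S, T, U, V, W, X
  1-simplices (27): PQ, PR, PT, PU, PV, PW, QR, QS, QV, QW, QX, RS, RT, RU, RX, ST, SU, SV, SW, TV, TW, TX, UV, UW, UX, VX, WX
  2-simplices (18): PQR, PQV, PRU, PTV, PTW, PUW, QRX, QSV, QSW, QWX, RST, RSU, RTX, STW, SUV, TVX, UVX, UWX

giving chain groups C_0 ≅ Z^9, C_1 ≅ Z^27, C_2 ≅ Z^18.

Boundary ∂_1: C_1 → C_0 is given by ∂[p,q] = [q] − [p]. For instance
  ∂PV = V − P.
As a 9×27 matrix over Z this has rank 8, with invariant factors (1,1,1,1,1,1,1,1).

The boundary map ∂_2: C_2 → C_1 maps a triangle to the signed sum of its edges. For instance
  ∂RST = ST − RT + RS,
  ∂QSV = SV − QV + QS.
As a 27×18 matrix over Z this has rank 17, with invariant factors (1,1,1,1,1,1,1,1,1,1,1,1,1,1,1,1,1).

From H_k ≅ ker(∂_k) / im(∂_{k+1}) we obtain:

  H_0: rank C_0 − rank ∂_1 = 9 − 8 = 1, and the invariant factors of ∂_1 are all 1, so H_0 = Z.
  H_1: rank ker ∂_1 − rank ∂_2 = (27 − 8) − 17 = 2, and the invariant factors of ∂_2 are all 1, so H_1 = Z^2.
  H_2: rank ker ∂_2 − rank ∂_3 = (18 − 17) − 0 = 1, and there is no ∂_3, so H_2 = Z.

As a check, the Euler characteristic is 9 − 27 + 18 = 0, which agrees with 1 − 2 + 1 = 0.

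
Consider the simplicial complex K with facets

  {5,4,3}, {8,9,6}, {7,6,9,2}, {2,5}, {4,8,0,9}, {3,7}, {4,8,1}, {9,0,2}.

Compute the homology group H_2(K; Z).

H_2 = 0.

Fix the vertex order 0 < 1 < 2 < 3 < 4 < 5 < 6 < 7 < 8 < 9 and write every simplex with vertices in increasing order. Then dim K = 3 and the simplices of K are:

  0-simplices (10): [0], [1], [2], [3], [4], [5], [6], [7], [8], [9]
  1-simplices (21): [0,2], [0,4], [0,8], [0,9], [1,4], [1,8], [2,5], [2,6], [2,7], [2,9], [3,4], [3,5], [3,7], [4,5], [4,8], [4,9], [6,7], [6,8], [6,9], [7,9], [8,9]
  2-simplices (12): [0,2,9], [0,4,8], [0,4,9], [0,8,9], [1,4,8], [2,6,7], [2,6,9], [2,7,9], [3,4,5], [4,8,9], [6,7,9], [6,8,9]
  3-simplices (2): [0,4,8,9], [2,6,7,9]

giving chain groups C_0 ≅ Z^10, C_1 ≅ Z^21, C_2 ≅ Z^12, C_3 ≅ Z^2.

∂_1: C_1 → C_0 sends each edge [p,q] (with p < q) to q − p.
The 10×21 boundary matrix has rank 9 and Smith normal form diag(1,1,1,1,1,1,1,1,1).

Boundary ∂_2: C_2 → C_1 acts by ∂[p,q,r] = [q,r] − [p,r] + [p,q]. For instance
  ∂[2,6,7] = [6,7] − [2,7] + [2,6],
  ∂[6,8,9] = [8,9] − [6,9] + [6,8].
The 21×12 boundary matrix has rank 10 and Smith normal form diag(1,1,1,1,1,1,1,1,1,1).

∂_3: C_3 → C_2 sends each 3-simplex σ to the alternating sum Σ_i (−1)^i (σ with its i-th vertex removed). For instance
  ∂[2,6,7,9] = [6,7,9] − [2,7,9] + [2,6,9] − [2,6,7],
  ∂[0,4,8,9] = [4,8,9] − [0,8,9] + [0,4,9] − [0,4,8].
This gives a 12×2 integer matrix of rank 2; reducing to Smith normal form yields diagonal entries (1,1).

Now H_k = ker ∂_k / im ∂_{k+1}, so:

  H_2: rank ker ∂_2 − rank ∂_3 = (12 − 10) − 2 = 0, and the invariant factors of ∂_3 are all 1, so H_2 = 0.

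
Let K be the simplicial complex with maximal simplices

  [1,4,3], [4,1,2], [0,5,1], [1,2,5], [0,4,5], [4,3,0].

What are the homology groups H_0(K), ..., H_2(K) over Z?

Take the total order 0 < 1 < 2 < 3 < 4 < 5 on the vertex set. Then K (dimension 2) consists of the simplices:

  0-simplices (6): [0], [1], [2], [3], [4], [5]
  1-simplices (12): [0,1], [0,3], [0,4], [0,5], [1,2], [1,3], [1,4], [1,5], [2,4], [2,5], [3,4], [4,5]
  2-simplices (6): [0,1,5], [0,3,4], [0,4,5], [1,2,4], [1,2,5], [1,3,4]

so the chain groups are C_0 ≅ Z^6, C_1 ≅ Z^12, C_2 ≅ Z^6.

Boundary ∂_1: C_1 → C_0 is given by ∂[p,q] = [q] − [p].
The resulting 6×12 matrix has rank 5, and its Smith normal form has invariant factors (1,1,1,1,1).

The boundary map ∂_2: C_2 → C_1 sends each 2-simplex [p,q,r] to [q,r] − [p,r] + [p,q]. For instance
  ∂[1,2,5] = [2,5] − [1,5] + [1,2],
  ∂[1,2,4] = [2,4] − [1,4] + [1,2].
This gives a 12×6 integer matrix of rank 6; reducing to Smith normal form yields diagonal entries (1,1,1,1,1,1).

From H_k ≅ ker(∂_k) / im(∂_{k+1}) we obtain:

  H_0: rank C_0 − rank ∂_1 = 6 − 5 = 1, and the invariant factors of ∂_1 are all 1, so H_0 ≅ Z.
  H_1: rank ker ∂_1 − rank ∂_2 = (12 − 5) − 6 = 1, and the invariant factors of ∂_2 are all 1, so H_1 ≅ Z.
  H_2: rank ker ∂_2 − rank ∂_3 = (6 − 6) − 0 = 0, and there is no ∂_3, so H_2 ≅ 0.

H_0 ≅ Z,  H_1 ≅ Z,  H_2 = 0.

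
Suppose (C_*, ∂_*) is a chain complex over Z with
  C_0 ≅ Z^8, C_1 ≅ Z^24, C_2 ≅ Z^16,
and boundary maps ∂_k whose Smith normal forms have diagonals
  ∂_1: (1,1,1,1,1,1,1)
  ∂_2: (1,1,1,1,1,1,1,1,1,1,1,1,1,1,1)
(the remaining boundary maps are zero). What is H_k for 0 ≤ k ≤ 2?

H_0: b_0 = 8 − 0 − 7 = 1; torsion from ∂_1 factors > 1: none. So H_0 = Z.
H_1: b_1 = 24 − 7 − 15 = 2; torsion from ∂_2 factors > 1: none. So H_1 = Z^2.
H_2: b_2 = 16 − 15 − 0 = 1; torsion from ∂_3 factors > 1: none. So H_2 = Z.

H_0 = Z,  H_1 = Z^2,  H_2 = Z.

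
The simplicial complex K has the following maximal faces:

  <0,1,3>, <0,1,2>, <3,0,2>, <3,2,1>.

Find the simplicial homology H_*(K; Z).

H_0 = Z,  H_1 = 0,  H_2 = Z.

Take the total order 0 < 1 < 2 < 3 on the vertex set. Then K (dimension 2) consists of the simplices:

  0-simplices (4): [0], [1], [2], [3]
  1-simplices (6): [0,1], [0,2], [0,3], [1,2], [1,3], [2,3]
  2-simplices (4): [0,1,2], [0,1,3], [0,2,3], [1,2,3]

giving chain groups C_0 ≅ Z^4, C_1 ≅ Z^6, C_2 ≅ Z^4.

∂_1: C_1 → C_0 maps an edge to its endpoints' difference, ∂[p,q] = q − p.
As a 4×6 matrix over Z this has rank 3, with invariant factors (1,1,1).

The boundary map ∂_2: C_2 → C_1 sends each 2-simplex [p,q,r] to [q,r] − [p,r] + [p,q]. For instance
  ∂[0,1,2] = [1,2] − [0,2] + [0,1],
  ∂[0,2,3] = [2,3] − [0,3] + [0,2].
The resulting 6×4 matrix has rank 3, and its Smith normal form has invariant factors (1,1,1).

From H_k ≅ ker(∂_k) / im(∂_{k+1}) we obtain:

  H_0: rank C_0 − rank ∂_1 = 4 − 3 = 1, and the invariant factors of ∂_1 are all 1, so H_0 = Z.
  H_1: rank ker ∂_1 − rank ∂_2 = (6 − 3) − 3 = 0, and the invariant factors of ∂_2 are all 1, so H_1 = 0.
  H_2: rank ker ∂_2 − rank ∂_3 = (4 − 3) − 0 = 1, and there is no ∂_3, so H_2 = Z.

As a check, the Euler characteristic is 4 − 6 + 4 = 2, which agrees with 1 − 0 + 1 = 2.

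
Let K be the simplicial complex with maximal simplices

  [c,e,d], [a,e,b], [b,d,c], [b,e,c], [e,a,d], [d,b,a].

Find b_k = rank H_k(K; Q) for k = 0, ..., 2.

Take the total order a < b < c < d < e on the vertex set. Then K (dimension 2) consists of the simplices:

  0-simplices (5): a, b, c, d, e
  1-simplices (9): ab, ad, ae, bc, bd, be, cd, ce, de
  2-simplices (6): abd, abe, ade, bcd, bce, cde

so the chain groups are C_0 ≅ Z^5, C_1 ≅ Z^9, C_2 ≅ Z^6.

The boundary map ∂_1: C_1 → C_0 maps an edge to its endpoints' difference, ∂[p,q] = q − p.
This gives a 5×9 integer matrix of rank 4; reducing to Smith normal form yields diagonal entries (1,1,1,1).

∂_2: C_2 → C_1 sends each 2-simplex [p,q,r] to [q,r] − [p,r] + [p,q]. For instance
  ∂abe = be − ae + ab,
  ∂bce = ce − be + bc.
The resulting 9×6 matrix has rank 5, and its Smith normal form has invariant factors (1,1,1,1,1).

From H_k ≅ ker(∂_k) / im(∂_{k+1}) we obtain:

  H_0: rank C_0 − rank ∂_1 = 5 − 4 = 1, and the invariant factors of ∂_1 are all 1, so H_0 ≅ Z.
  H_1: rank ker ∂_1 − rank ∂_2 = (9 − 4) − 5 = 0, and the invariant factors of ∂_2 are all 1, so H_1 ≅ 0.
  H_2: rank ker ∂_2 − rank ∂_3 = (6 − 5) − 0 = 1, and there is no ∂_3, so H_2 ≅ Z.

Hence the Betti numbers are b_0 = 1, b_1 = 0, b_2 = 1.

b_0 = 1, b_1 = 0, b_2 = 1.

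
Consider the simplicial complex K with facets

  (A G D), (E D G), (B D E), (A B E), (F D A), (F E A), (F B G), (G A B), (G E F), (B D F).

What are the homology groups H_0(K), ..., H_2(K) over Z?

K has 6 vertices, 15 edges, 10 triangles.
rank ∂_0 = 0, rank ∂_1 = 5 ⇒ b_0 = 6 − 0 − 5 = 1; all invariant factors of ∂_1 are 1 so no torsion. So H_0 ≅ Z.
rank ∂_1 = 5, rank ∂_2 = 10 ⇒ b_1 = 15 − 5 − 10 = 0; ∂_2 has invariant factor(s) [2] giving torsion. So H_1 ≅ Z_2.
rank ∂_2 = 10, rank ∂_3 = 0 ⇒ b_2 = 10 − 10 − 0 = 0. So H_2 ≅ 0.

H_0 = Z,  H_1 = Z_2,  H_2 = 0.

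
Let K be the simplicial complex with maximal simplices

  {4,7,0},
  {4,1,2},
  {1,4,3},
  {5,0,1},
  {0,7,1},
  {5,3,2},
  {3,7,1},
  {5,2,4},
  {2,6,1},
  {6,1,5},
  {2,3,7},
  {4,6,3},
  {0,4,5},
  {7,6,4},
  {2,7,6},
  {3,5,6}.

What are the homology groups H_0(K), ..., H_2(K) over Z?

Order the vertices as 0 < 1 < 2 < 3 < 4 < 5 < 6 < 7. Listing each simplex with vertices in this order, K has dimension 2 with simplices:

  0-simplices (8): [0], [1], [2], [3], [4], [5], [6], [7]
  1-simplices (24): (24 of them)
  2-simplices (16): [0,1,5], [0,1,7], [0,4,5], [0,4,7], [1,2,4], [1,2,6], [1,3,4], [1,3,7], [1,5,6], [2,3,5], [2,3,7], [2,4,5], [2,6,7], [3,4,6], [3,5,6], [4,6,7]

Hence C_0 ≅ Z^8, C_1 ≅ Z^24, C_2 ≅ Z^16.

The boundary map ∂_1: C_1 → C_0 is given by ∂[p,q] = [q] − [p]. For instance
  ∂[2,5] = [5] − [2].
As a 8×24 matrix over Z this has rank 7, with invariant factors (1,1,1,1,1,1,1).

Boundary ∂_2: C_2 → C_1 acts by ∂[p,q,r] = [q,r] − [p,r] + [p,q]. For instance
  ∂[0,1,7] = [1,7] − [0,7] + [0,1],
  ∂[0,4,7] = [4,7] − [0,7] + [0,4].
The 24×16 boundary matrix has rank 15 and Smith normal form diag(1,1,1,1,1,1,1,1,1,1,1,1,1,1,1).

Now H_k = ker ∂_k / im ∂_{k+1}, so:

  H_0: rank C_0 − rank ∂_1 = 8 − 7 = 1, and the invariant factors of ∂_1 are all 1, so H_0 = Z.
  H_1: rank ker ∂_1 − rank ∂_2 = (24 − 7) − 15 = 2, and the invariant factors of ∂_2 are all 1, so H_1 = Z^2.
  H_2: rank ker ∂_2 − rank ∂_3 = (16 − 15) − 0 = 1, and there is no ∂_3, so H_2 = Z.

As a check, the Euler characteristic is 8 − 24 + 16 = 0, which agrees with 1 − 2 + 1 = 0.
(K is a triangulation of the torus T^2.)

H_0 = Z,  H_1 = Z^2,  H_2 = Z.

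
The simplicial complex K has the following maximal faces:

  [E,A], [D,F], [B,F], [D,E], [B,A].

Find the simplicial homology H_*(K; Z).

H_0 = Z,  H_1 = Z.

Fix the vertex order A < B < D < E < F and write every simplex with vertices in increasing order. Then dim K = 1 and the simplices of K are:

  0-simplices (5): A, B, D, E, F
  1-simplices (5): AB, AE, BF, DE, DF

giving chain groups C_0 ≅ Z^5, C_1 ≅ Z^5.

∂_1: C_1 → C_0 maps an edge to its endpoints' difference, ∂[p,q] = q − p. For instance
  ∂AB = B − A.
This gives a 5×5 integer matrix of rank 4; reducing to Smith normal form yields diagonal entries (1,1,1,1).

Reading off H_k = ker ∂_k / im ∂_{k+1}:

  H_0: rank C_0 − rank ∂_1 = 5 − 4 = 1, and the invariant factors of ∂_1 are all 1, so H_0 = Z.
  H_1: rank ker ∂_1 − rank ∂_2 = (5 − 4) − 0 = 1, and there is no ∂_2, so H_1 = Z.

As a check, the Euler characteristic is 5 − 5 = 0, which agrees with 1 − 1 = 0.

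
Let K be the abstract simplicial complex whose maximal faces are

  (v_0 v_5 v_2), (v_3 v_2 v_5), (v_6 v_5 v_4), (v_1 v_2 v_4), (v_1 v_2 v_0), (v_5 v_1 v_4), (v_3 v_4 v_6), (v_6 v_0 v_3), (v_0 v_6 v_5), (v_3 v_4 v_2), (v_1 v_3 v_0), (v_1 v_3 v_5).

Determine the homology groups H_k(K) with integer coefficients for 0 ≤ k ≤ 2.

Order the vertices as v_0 < v_1 < v_2 < v_3 < v_4 < v_5 < v_6. Listing each simplex with vertices in this order, K has dimension 2 with simplices:

  0-simplices (7): [v_0], [v_1], [v_2], [v_3], [v_4], [v_5], [v_6]
  1-simplices (18): (18 of them)
  2-simplices (12): (12 of them)

giving chain groups C_0 ≅ Z^7, C_1 ≅ Z^18, C_2 ≅ Z^12.

Boundary ∂_1: C_1 → C_0 maps an edge to its endpoints' difference, ∂[p,q] = q − p. For instance
  ∂[v_3,v_6] = [v_6] − [v_3].
As a 7×18 matrix over Z this has rank 6, with invariant factors (1,1,1,1,1,1).

∂_2: C_2 → C_1 maps a triangle to the signed sum of its edges. For instance
  ∂[v_0,v_2,v_5] = [v_2,v_5] − [v_0,v_5] + [v_0,v_2],
  ∂[v_3,v_4,v_6] = [v_4,v_6] − [v_3,v_6] + [v_3,v_4].
The 18×12 boundary matrix has rank 12 and Smith normal form diag(1,1,1,1,1,1,1,1,1,1,1,2).

From H_k ≅ ker(∂_k) / im(∂_{k+1}) we obtain:

  H_0: rank C_0 − rank ∂_1 = 7 − 6 = 1, and the invariant factors of ∂_1 are all 1, so H_0 ≅ Z.
  H_1: rank ker ∂_1 − rank ∂_2 = (18 − 6) − 12 = 0, and ∂_2 has invariant factor 2 > 1, so H_1 ≅ Z/2Z.
  H_2: rank ker ∂_2 − rank ∂_3 = (12 − 12) − 0 = 0, and there is no ∂_3, so H_2 ≅ 0.

As a check, the Euler characteristic is 7 − 18 + 12 = 1, which agrees with 1 − 0 + 0 = 1.

H_0 ≅ Z,  H_1 ≅ Z/2Z,  H_2 = 0.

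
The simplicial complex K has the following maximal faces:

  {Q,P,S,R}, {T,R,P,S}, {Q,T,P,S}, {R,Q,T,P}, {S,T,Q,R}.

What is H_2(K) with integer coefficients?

H_2 ≅ 0.

Take the total order P < Q < R < S < T on the vertex set. Then K (dimension 3) consists of the simplices:

  0-simplices (5): P, Q, R, S, T
  1-simplices (10): PQ, PR, PS, PT, QR, QS, QT, RS, RT, ST
  2-simplices (10): PQR, PQS, PQT, PRS, PRT, PST, QRS, QRT, QST, RST
  3-simplices (5): PQRS, PQRT, PQST, PRST, QRST

Hence C_0 ≅ Z^5, C_1 ≅ Z^10, C_2 ≅ Z^10, C_3 ≅ Z^5.

∂_1: C_1 → C_0 sends each edge [p,q] (with p < q) to q − p.
As a 5×10 matrix over Z this has rank 4, with invariant factors (1,1,1,1).

∂_2: C_2 → C_1 maps a triangle to the signed sum of its edges. For instance
  ∂QRT = RT − QT + QR,
  ∂PQT = QT − PT + PQ.
The resulting 10×10 matrix has rank 6, and its Smith normal form has invariant factors (1,1,1,1,1,1).

Boundary ∂_3: C_3 → C_2 sends each 3-simplex σ to the alternating sum Σ_i (−1)^i (σ with its i-th vertex removed). For instance
  ∂PRST = RST − PST + PRT − PRS,
  ∂PQST = QST − PST + PQT − PQS.
The resulting 10×5 matrix has rank 4, and its Smith normal form has invariant factors (1,1,1,1).

Reading off H_k = ker ∂_k / im ∂_{k+1}:

  H_2: rank ker ∂_2 − rank ∂_3 = (10 − 6) − 4 = 0, and the invariant factors of ∂_3 are all 1, so H_2 ≅ 0.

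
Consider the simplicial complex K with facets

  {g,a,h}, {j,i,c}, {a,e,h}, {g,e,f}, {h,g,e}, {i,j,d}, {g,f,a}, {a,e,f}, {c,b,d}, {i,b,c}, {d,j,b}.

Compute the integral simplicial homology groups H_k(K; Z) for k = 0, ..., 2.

H_0 ≅ Z^2,  H_1 ≅ Z,  H_2 ≅ Z.

Fix the vertex order a < b < c < d < e < f < g < h < i < j and write every simplex with vertices in increasing order. Then dim K = 2 and the simplices of K are:

  0-simplices (10): a, b, c, d, e, f, g, h, i, j
  1-simplices (19): ae, af, ag, ah, bc, bd, bi, bj, cd, ci, cj, di, dj, ef, eg, eh, fg, gh, ij
  2-simplices (11): aef, aeh, afg, agh, bcd, bci, bdj, cij, dij, efg, egh

Hence C_0 ≅ Z^10, C_1 ≅ Z^19, C_2 ≅ Z^11.

Boundary ∂_1: C_1 → C_0 sends each edge [p,q] (with p < q) to q − p. For instance
  ∂ah = h − a.
This gives a 10×19 integer matrix of rank 8; reducing to Smith normal form yields diagonal entries (1,1,1,1,1,1,1,1).

Boundary ∂_2: C_2 → C_1 sends each 2-simplex [p,q,r] to [q,r] − [p,r] + [p,q]. For instance
  ∂bcd = cd − bd + bc,
  ∂cij = ij − cj + ci.
As a 19×11 matrix over Z this has rank 10, with invariant factors (1,1,1,1,1,1,1,1,1,1).

From H_k ≅ ker(∂_k) / im(∂_{k+1}) we obtain:

  H_0: rank C_0 − rank ∂_1 = 10 − 8 = 2, and the invariant factors of ∂_1 are all 1, so H_0 ≅ Z^2.
  H_1: rank ker ∂_1 − rank ∂_2 = (19 − 8) − 10 = 1, and the invariant factors of ∂_2 are all 1, so H_1 ≅ Z.
  H_2: rank ker ∂_2 − rank ∂_3 = (11 − 10) − 0 = 1, and there is no ∂_3, so H_2 ≅ Z.

As a check, the Euler characteristic is 10 − 19 + 11 = 2, which agrees with 2 − 1 + 1 = 2.
(K is a triangulation of the disjoint union of the 2-sphere S^2 and the Möbius band.)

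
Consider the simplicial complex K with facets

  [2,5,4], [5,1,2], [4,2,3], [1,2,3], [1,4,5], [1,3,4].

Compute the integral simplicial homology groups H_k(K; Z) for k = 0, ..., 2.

Take the total order 1 < 2 < 3 < 4 < 5 on the vertex set. Then K (dimension 2) consists of the simplices:

  0-simplices (5): [1], [2], [3], [4], [5]
  1-simplices (9): [1,2], [1,3], [1,4], [1,5], [2,3], [2,4], [2,5], [3,4], [4,5]
  2-simplices (6): [1,2,3], [1,2,5], [1,3,4], [1,4,5], [2,3,4], [2,4,5]

giving chain groups C_0 ≅ Z^5, C_1 ≅ Z^9, C_2 ≅ Z^6.

∂_1: C_1 → C_0 is given by ∂[p,q] = [q] − [p].
The 5×9 boundary matrix has rank 4 and Smith normal form diag(1,1,1,1).

∂_2: C_2 → C_1 sends each 2-simplex [p,q,r] to [q,r] − [p,r] + [p,q]. For instance
  ∂[1,2,3] = [2,3] − [1,3] + [1,2],
  ∂[1,3,4] = [3,4] − [1,4] + [1,3].
As a 9×6 matrix over Z this has rank 5, with invariant factors (1,1,1,1,1).

Reading off H_k = ker ∂_k / im ∂_{k+1}:

  H_0: rank C_0 − rank ∂_1 = 5 − 4 = 1, and the invariant factors of ∂_1 are all 1, so H_0 ≅ Z.
  H_1: rank ker ∂_1 − rank ∂_2 = (9 − 4) − 5 = 0, and the invariant factors of ∂_2 are all 1, so H_1 ≅ 0.
  H_2: rank ker ∂_2 − rank ∂_3 = (6 − 5) − 0 = 1, and there is no ∂_3, so H_2 ≅ Z.

(K is a triangulation of the 2-sphere S^2.)

H_0 ≅ Z,  H_1 = 0,  H_2 ≅ Z.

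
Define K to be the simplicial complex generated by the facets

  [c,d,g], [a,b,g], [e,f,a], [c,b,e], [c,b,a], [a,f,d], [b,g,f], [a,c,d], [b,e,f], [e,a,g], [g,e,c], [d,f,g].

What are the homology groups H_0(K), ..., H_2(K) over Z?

K has 7 vertices, 18 edges, 12 triangles.
rank ∂_0 = 0, rank ∂_1 = 6 ⇒ b_0 = 7 − 0 − 6 = 1; all invariant factors of ∂_1 are 1 so no torsion. So H_0 = Z.
rank ∂_1 = 6, rank ∂_2 = 12 ⇒ b_1 = 18 − 6 − 12 = 0; ∂_2 has invariant factor(s) [2] giving torsion. So H_1 = Z/2.
rank ∂_2 = 12, rank ∂_3 = 0 ⇒ b_2 = 12 − 12 − 0 = 0. So H_2 = 0.

H_0 = Z,  H_1 = Z/2,  H_2 = 0.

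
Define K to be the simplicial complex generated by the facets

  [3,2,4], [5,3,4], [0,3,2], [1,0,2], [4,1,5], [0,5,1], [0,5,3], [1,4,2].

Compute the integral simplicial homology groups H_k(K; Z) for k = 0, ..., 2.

Fix the vertex order 0 < 1 < 2 < 3 < 4 < 5 and write every simplex with vertices in increasing order. Then dim K = 2 and the simplices of K are:

  0-simplices (6): [0], [1], [2], [3], [4], [5]
  1-simplices (12): [0,1], [0,2], [0,3], [0,5], [1,2], [1,4], [1,5], [2,3], [2,4], [3,4], [3,5], [4,5]
  2-simplices (8): [0,1,2], [0,1,5], [0,2,3], [0,3,5], [1,2,4], [1,4,5], [2,3,4], [3,4,5]

Hence C_0 ≅ Z^6, C_1 ≅ Z^12, C_2 ≅ Z^8.

The boundary map ∂_1: C_1 → C_0 sends each edge [p,q] (with p < q) to q − p. For instance
  ∂[1,5] = [5] − [1].
As a 6×12 matrix over Z this has rank 5, with invariant factors (1,1,1,1,1).

∂_2: C_2 → C_1 maps a triangle to the signed sum of its edges. For instance
  ∂[1,2,4] = [2,4] − [1,4] + [1,2],
  ∂[0,1,2] = [1,2] − [0,2] + [0,1].
The resulting 12×8 matrix has rank 7, and its Smith normal form has invariant factors (1,1,1,1,1,1,1).

Now H_k = ker ∂_k / im ∂_{k+1}, so:

  H_0: rank C_0 − rank ∂_1 = 6 − 5 = 1, and the invariant factors of ∂_1 are all 1, so H_0 ≅ Z.
  H_1: rank ker ∂_1 − rank ∂_2 = (12 − 5) − 7 = 0, and the invariant factors of ∂_2 are all 1, so H_1 ≅ 0.
  H_2: rank ker ∂_2 − rank ∂_3 = (8 − 7) − 0 = 1, and there is no ∂_3, so H_2 ≅ Z.

(K is a triangulation of the 2-sphere S^2.)

H_0 ≅ Z,  H_1 = 0,  H_2 ≅ Z.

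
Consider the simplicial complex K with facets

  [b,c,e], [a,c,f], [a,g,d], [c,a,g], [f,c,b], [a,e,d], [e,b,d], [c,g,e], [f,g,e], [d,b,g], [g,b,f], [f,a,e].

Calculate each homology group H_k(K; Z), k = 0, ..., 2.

H_0 = Z,  H_1 = Z/2,  H_2 = 0.

We work with the vertex ordering a < b < c < d < e < f < g. The simplices of K, each written with vertices in increasing order, are:

  0-simplices (7): a, b, c, d, e, f, g
  1-simplices (18): ac, ad, ae, af, ag, bc, bd, be, bf, bg, ce, cf, cg, de, dg, ef, eg, fg
  2-simplices (12): acf, acg, ade, adg, aef, bce, bcf, bde, bdg, bfg, ceg, efg

Hence C_0 ≅ Z^7, C_1 ≅ Z^18, C_2 ≅ Z^12.

The boundary map ∂_1: C_1 → C_0 maps an edge to its endpoints' difference, ∂[p,q] = q − p. For instance
  ∂bd = d − b.
The 7×18 boundary matrix has rank 6 and Smith normal form diag(1,1,1,1,1,1).

The boundary map ∂_2: C_2 → C_1 maps a triangle to the signed sum of its edges. For instance
  ∂bcf = cf − bf + bc,
  ∂aef = ef − af + ae.
This gives a 18×12 integer matrix of rank 12; reducing to Smith normal form yields diagonal entries (1,1,1,1,1,1,1,1,1,1,1,2).

Reading off H_k = ker ∂_k / im ∂_{k+1}:

  H_0: rank C_0 − rank ∂_1 = 7 − 6 = 1, and the invariant factors of ∂_1 are all 1, so H_0 ≅ Z.
  H_1: rank ker ∂_1 − rank ∂_2 = (18 − 6) − 12 = 0, and ∂_2 has invariant factor 2 > 1, so H_1 ≅ Z/2.
  H_2: rank ker ∂_2 − rank ∂_3 = (12 − 12) − 0 = 0, and there is no ∂_3, so H_2 ≅ 0.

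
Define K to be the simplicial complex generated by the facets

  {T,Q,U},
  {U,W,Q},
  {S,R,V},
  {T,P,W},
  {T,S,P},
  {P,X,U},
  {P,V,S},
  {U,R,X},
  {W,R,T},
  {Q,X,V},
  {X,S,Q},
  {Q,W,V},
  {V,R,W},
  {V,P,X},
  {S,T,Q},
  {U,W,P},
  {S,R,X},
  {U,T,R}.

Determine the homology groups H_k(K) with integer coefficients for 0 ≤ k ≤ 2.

H_0 ≅ Z,  H_1 ≅ Z ⊕ Z/2,  H_2 = 0.

K has 9 vertices, 27 edges, 18 triangles.
rank ∂_0 = 0, rank ∂_1 = 8 ⇒ b_0 = 9 − 0 − 8 = 1; all invariant factors of ∂_1 are 1 so no torsion. So H_0 = Z.
rank ∂_1 = 8, rank ∂_2 = 18 ⇒ b_1 = 27 − 8 − 18 = 1; ∂_2 has invariant factor(s) [2] giving torsion. So H_1 = Z ⊕ Z/2.
rank ∂_2 = 18, rank ∂_3 = 0 ⇒ b_2 = 18 − 18 − 0 = 0. So H_2 = 0.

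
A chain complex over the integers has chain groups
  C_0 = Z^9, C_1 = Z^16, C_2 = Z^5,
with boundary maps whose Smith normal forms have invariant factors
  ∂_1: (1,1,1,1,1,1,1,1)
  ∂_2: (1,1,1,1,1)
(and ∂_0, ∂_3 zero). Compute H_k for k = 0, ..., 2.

H_0 ≅ Z,  H_1 ≅ Z^3,  H_2 = 0.

H_0: b_0 = 9 − 0 − 8 = 1; torsion from ∂_1 factors > 1: none. So H_0 ≅ Z.
H_1: b_1 = 16 − 8 − 5 = 3; torsion from ∂_2 factors > 1: none. So H_1 ≅ Z^3.
H_2: b_2 = 5 − 5 − 0 = 0; torsion from ∂_3 factors > 1: none. So H_2 ≅ 0.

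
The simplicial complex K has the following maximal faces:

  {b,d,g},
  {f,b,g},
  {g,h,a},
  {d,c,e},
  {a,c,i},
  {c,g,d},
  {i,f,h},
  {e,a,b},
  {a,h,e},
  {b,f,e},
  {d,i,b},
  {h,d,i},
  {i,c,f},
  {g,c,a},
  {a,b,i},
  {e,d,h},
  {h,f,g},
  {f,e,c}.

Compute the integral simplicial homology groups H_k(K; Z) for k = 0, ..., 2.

H_0 = Z,  H_1 = Z^2,  H_2 = Z.

Fix the vertex order a < b < c < d < e < f < g < h < i and write every simplex with vertices in increasing order. Then dim K = 2 and the simplices of K are:

  0-simplices (9): a, b, c, d, e, f, g, h, i
  1-simplices (27): ab, ac, ae, ag, ah, ai, bd, be, bf, bg, bi, cd, ce, cf, cg, ci, de, dg, dh, di, ef, eh, fg, fh, fi, gh, hi
  2-simplices (18): abe, abi, acg, aci, aeh, agh, bdg, bdi, bef, bfg, cde, cdg, cef, cfi, deh, dhi, fgh, fhi

giving chain groups C_0 ≅ Z^9, C_1 ≅ Z^27, C_2 ≅ Z^18.

The boundary map ∂_1: C_1 → C_0 maps an edge to its endpoints' difference, ∂[p,q] = q − p.
As a 9×27 matrix over Z this has rank 8, with invariant factors (1,1,1,1,1,1,1,1).

The boundary map ∂_2: C_2 → C_1 maps a triangle to the signed sum of its edges. For instance
  ∂acg = cg − ag + ac,
  ∂cdg = dg − cg + cd.
This gives a 27×18 integer matrix of rank 17; reducing to Smith normal form yields diagonal entries (1,1,1,1,1,1,1,1,1,1,1,1,1,1,1,1,1).

Now H_k = ker ∂_k / im ∂_{k+1}, so:

  H_0: rank C_0 − rank ∂_1 = 9 − 8 = 1, and the invariant factors of ∂_1 are all 1, so H_0 = Z.
  H_1: rank ker ∂_1 − rank ∂_2 = (27 − 8) − 17 = 2, and the invariant factors of ∂_2 are all 1, so H_1 = Z^2.
  H_2: rank ker ∂_2 − rank ∂_3 = (18 − 17) − 0 = 1, and there is no ∂_3, so H_2 = Z.

(K is a triangulation of the torus T^2.)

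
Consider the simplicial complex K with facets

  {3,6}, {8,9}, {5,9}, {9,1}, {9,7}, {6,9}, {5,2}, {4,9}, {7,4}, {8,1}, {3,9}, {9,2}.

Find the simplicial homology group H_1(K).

H_1 = Z^4.

Fix the vertex order 1 < 2 < 3 < 4 < 5 < 6 < 7 < 8 < 9 and write every simplex with vertices in increasing order. Then dim K = 1 and the simplices of K are:

  0-simplices (9): [1], [2], [3], [4], [5], [6], [7], [8], [9]
  1-simplices (12): [1,8], [1,9], [2,5], [2,9], [3,6], [3,9], [4,7], [4,9], [5,9], [6,9], [7,9], [8,9]

giving chain groups C_0 ≅ Z^9, C_1 ≅ Z^12.

∂_1: C_1 → C_0 maps an edge to its endpoints' difference, ∂[p,q] = q − p.
As a 9×12 matrix over Z this has rank 8, with invariant factors (1,1,1,1,1,1,1,1).

Computing H_k = (kernel of ∂_k) / (image of ∂_{k+1}):

  H_1: rank ker ∂_1 − rank ∂_2 = (12 − 8) − 0 = 4, and there is no ∂_2, so H_1 = Z^4.

(K is a triangulation of a wedge of 4 circles.)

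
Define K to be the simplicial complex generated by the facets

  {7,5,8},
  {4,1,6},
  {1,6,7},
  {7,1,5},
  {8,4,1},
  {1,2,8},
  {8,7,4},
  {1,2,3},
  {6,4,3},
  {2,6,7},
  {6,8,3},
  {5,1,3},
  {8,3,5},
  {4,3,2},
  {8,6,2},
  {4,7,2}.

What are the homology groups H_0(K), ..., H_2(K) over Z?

Order the vertices as 1 < 2 < 3 < 4 < 5 < 6 < 7 < 8. Listing each simplex with vertices in this order, K has dimension 2 with simplices:

  0-simplices (8): [1], [2], [3], [4], [5], [6], [7], [8]
  1-simplices (24): (24 of them)
  2-simplices (16): [1,2,3], [1,2,8], [1,3,5], [1,4,6], [1,4,8], [1,5,7], [1,6,7], [2,3,4], [2,4,7], [2,6,7], [2,6,8], [3,4,6], [3,5,8], [3,6,8], [4,7,8], [5,7,8]

giving chain groups C_0 ≅ Z^8, C_1 ≅ Z^24, C_2 ≅ Z^16.

The boundary map ∂_1: C_1 → C_0 is given by ∂[p,q] = [q] − [p]. For instance
  ∂[4,6] = [6] − [4].
The resulting 8×24 matrix has rank 7, and its Smith normal form has invariant factors (1,1,1,1,1,1,1).

The boundary map ∂_2: C_2 → C_1 acts by ∂[p,q,r] = [q,r] − [p,r] + [p,q]. For instance
  ∂[1,2,8] = [2,8] − [1,8] + [1,2],
  ∂[4,7,8] = [7,8] − [4,8] + [4,7].
The resulting 24×16 matrix has rank 15, and its Smith normal form has invariant factors (1,1,1,1,1,1,1,1,1,1,1,1,1,1,1).

From H_k ≅ ker(∂_k) / im(∂_{k+1}) we obtain:

  H_0: rank C_0 − rank ∂_1 = 8 − 7 = 1, and the invariant factors of ∂_1 are all 1, so H_0 = Z.
  H_1: rank ker ∂_1 − rank ∂_2 = (24 − 7) − 15 = 2, and the invariant factors of ∂_2 are all 1, so H_1 = Z^2.
  H_2: rank ker ∂_2 − rank ∂_3 = (16 − 15) − 0 = 1, and there is no ∂_3, so H_2 = Z.

As a check, the Euler characteristic is 8 − 24 + 16 = 0, which agrees with 1 − 2 + 1 = 0.

H_0 ≅ Z,  H_1 ≅ Z^2,  H_2 ≅ Z.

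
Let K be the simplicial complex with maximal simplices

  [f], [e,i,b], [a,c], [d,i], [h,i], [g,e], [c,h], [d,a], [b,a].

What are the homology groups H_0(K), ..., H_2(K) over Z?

H_0 ≅ Z^2,  H_1 ≅ Z^2,  H_2 = 0.

Order the vertices as a < b < c < d < e < f < g < h < i. Listing each simplex with vertices in this order, K has dimension 2 with simplices:

  0-simplices (9): a, b, c, d, e, f, g, h, i
  1-simplices (10): ab, ac, ad, be, bi, ch, di, eg, ei, hi
  2-simplices (1): bei

so the chain groups are C_0 ≅ Z^9, C_1 ≅ Z^10, C_2 ≅ Z^1.

∂_1: C_1 → C_0 sends each edge [p,q] (with p < q) to q − p.
This gives a 9×10 integer matrix of rank 7; reducing to Smith normal form yields diagonal entries (1,1,1,1,1,1,1).

The boundary map ∂_2: C_2 → C_1 maps a triangle to the signed sum of its edges. For instance
  ∂bei = ei − bi + be.
As a 10×1 matrix over Z this has rank 1, with invariant factors (1).

Reading off H_k = ker ∂_k / im ∂_{k+1}:

  H_0: rank C_0 − rank ∂_1 = 9 − 7 = 2, and the invariant factors of ∂_1 are all 1, so H_0 ≅ Z^2.
  H_1: rank ker ∂_1 − rank ∂_2 = (10 − 7) − 1 = 2, and the invariant factors of ∂_2 are all 1, so H_1 ≅ Z^2.
  H_2: rank ker ∂_2 − rank ∂_3 = (1 − 1) − 0 = 0, and there is no ∂_3, so H_2 ≅ 0.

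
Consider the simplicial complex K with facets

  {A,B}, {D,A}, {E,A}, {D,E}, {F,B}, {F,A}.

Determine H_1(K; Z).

H_1 ≅ Z^2.

K has 5 vertices, 6 edges.
rank ∂_1 = 4, rank ∂_2 = 0 ⇒ b_1 = 6 − 4 − 0 = 2. So H_1 ≅ Z^2.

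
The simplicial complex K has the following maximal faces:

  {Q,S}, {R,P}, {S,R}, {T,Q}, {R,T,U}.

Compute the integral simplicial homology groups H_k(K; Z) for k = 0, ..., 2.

Order the vertices as P < Q < R < S < T < U. Listing each simplex with vertices in this order, K has dimension 2 with simplices:

  0-simplices (6): P, Q, R, S, T, U
  1-simplices (7): PR, QS, QT, RS, RT, RU, TU
  2-simplices (1): RTU

giving chain groups C_0 ≅ Z^6, C_1 ≅ Z^7, C_2 ≅ Z^1.

∂_1: C_1 → C_0 sends each edge [p,q] (with p < q) to q − p. For instance
  ∂RT = T − R.
As a 6×7 matrix over Z this has rank 5, with invariant factors (1,1,1,1,1).

∂_2: C_2 → C_1 acts by ∂[p,q,r] = [q,r] − [p,r] + [p,q]. For instance
  ∂RTU = TU − RU + RT.
As a 7×1 matrix over Z this has rank 1, with invariant factors (1).

From H_k ≅ ker(∂_k) / im(∂_{k+1}) we obtain:

  H_0: rank C_0 − rank ∂_1 = 6 − 5 = 1, and the invariant factors of ∂_1 are all 1, so H_0 = Z.
  H_1: rank ker ∂_1 − rank ∂_2 = (7 − 5) − 1 = 1, and the invariant factors of ∂_2 are all 1, so H_1 = Z.
  H_2: rank ker ∂_2 − rank ∂_3 = (1 − 1) − 0 = 0, and there is no ∂_3, so H_2 = 0.

H_0 = Z,  H_1 = Z,  H_2 = 0.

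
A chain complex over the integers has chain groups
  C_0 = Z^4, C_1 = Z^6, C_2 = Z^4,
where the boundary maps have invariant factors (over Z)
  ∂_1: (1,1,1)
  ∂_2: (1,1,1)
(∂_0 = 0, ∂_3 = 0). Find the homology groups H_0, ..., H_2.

H_0 ≅ Z,  H_1 = 0,  H_2 ≅ Z.

H_0: b_0 = 4 − 0 − 3 = 1; torsion from ∂_1 factors > 1: none. So H_0 ≅ Z.
H_1: b_1 = 6 − 3 − 3 = 0; torsion from ∂_2 factors > 1: none. So H_1 ≅ 0.
H_2: b_2 = 4 − 3 − 0 = 1; torsion from ∂_3 factors > 1: none. So H_2 ≅ Z.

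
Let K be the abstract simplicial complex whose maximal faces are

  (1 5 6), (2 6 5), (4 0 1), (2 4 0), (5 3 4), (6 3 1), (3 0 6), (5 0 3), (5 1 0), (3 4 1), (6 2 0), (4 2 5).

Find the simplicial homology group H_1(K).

H_1 ≅ Z/2.

Order the vertices as 0 < 1 < 2 < 3 < 4 < 5 < 6. Listing each simplex with vertices in this order, K has dimension 2 with simplices:

  0-simplices (7): [0], [1], [2], [3], [4], [5], [6]
  1-simplices (18): [0,1], [0,2], [0,3], [0,4], [0,5], [0,6], [1,3], [1,4], [1,5], [1,6], [2,4], [2,5], [2,6], [3,4], [3,5], [3,6], [4,5], [5,6]
  2-simplices (12): [0,1,4], [0,1,5], [0,2,4], [0,2,6], [0,3,5], [0,3,6], [1,3,4], [1,3,6], [1,5,6], [2,4,5], [2,5,6], [3,4,5]

so the chain groups are C_0 ≅ Z^7, C_1 ≅ Z^18, C_2 ≅ Z^12.

∂_1: C_1 → C_0 sends each edge [p,q] (with p < q) to q − p.
This gives a 7×18 integer matrix of rank 6; reducing to Smith normal form yields diagonal entries (1,1,1,1,1,1).

The boundary map ∂_2: C_2 → C_1 acts by ∂[p,q,r] = [q,r] − [p,r] + [p,q]. For instance
  ∂[3,4,5] = [4,5] − [3,5] + [3,4],
  ∂[1,3,4] = [3,4] − [1,4] + [1,3].
As a 18×12 matrix over Z this has rank 12, with invariant factors (1,1,1,1,1,1,1,1,1,1,1,2).

Reading off H_k = ker ∂_k / im ∂_{k+1}:

  H_1: rank ker ∂_1 − rank ∂_2 = (18 − 6) − 12 = 0, and ∂_2 has invariant factor 2 > 1, so H_1 ≅ Z/2.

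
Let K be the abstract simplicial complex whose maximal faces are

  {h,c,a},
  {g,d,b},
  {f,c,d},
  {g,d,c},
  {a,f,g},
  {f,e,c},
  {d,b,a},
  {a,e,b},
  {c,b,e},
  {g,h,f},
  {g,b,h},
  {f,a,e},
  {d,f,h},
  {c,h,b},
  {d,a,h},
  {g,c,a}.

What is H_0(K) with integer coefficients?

H_0 = Z.

Fix the vertex order a < b < c < d < e < f < g < h and write every simplex with vertices in increasing order. Then dim K = 2 and the simplices of K are:

  0-simplices (8): a, b, c, d, e, f, g, h
  1-simplices (24): ab, ac, ad, ae, af, ag, ah, bc, bd, be, bg, bh, cd, ce, cf, cg, ch, df, dg, dh, ef, fg, fh, gh
  2-simplices (16): abd, abe, acg, ach, adh, aef, afg, bce, bch, bdg, bgh, cdf, cdg, cef, dfh, fgh

so the chain groups are C_0 ≅ Z^8, C_1 ≅ Z^24, C_2 ≅ Z^16.

Boundary ∂_1: C_1 → C_0 maps an edge to its endpoints' difference, ∂[p,q] = q − p.
The resulting 8×24 matrix has rank 7, and its Smith normal form has invariant factors (1,1,1,1,1,1,1).

The boundary map ∂_2: C_2 → C_1 sends each 2-simplex [p,q,r] to [q,r] − [p,r] + [p,q]. For instance
  ∂bgh = gh − bh + bg,
  ∂acg = cg − ag + ac.
The 24×16 boundary matrix has rank 15 and Smith normal form diag(1,1,1,1,1,1,1,1,1,1,1,1,1,1,1).

From H_k ≅ ker(∂_k) / im(∂_{k+1}) we obtain:

  H_0: rank C_0 − rank ∂_1 = 8 − 7 = 1, and the invariant factors of ∂_1 are all 1, so H_0 = Z.

(K is a triangulation of the torus T^2.)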